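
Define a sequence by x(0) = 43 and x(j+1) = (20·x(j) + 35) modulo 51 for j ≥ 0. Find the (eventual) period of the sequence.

16

We have x(0) = 43,  x(1) = 28,  x(2) = 34,  x(3) = 1,  x(4) = 4,  x(5) = 13,  x(6) = 40,  x(7) = 19,  x(8) = 7,  x(9) = 22,  x(10) = 16,  x(11) = 49,  x(12) = 46,  x(13) = 37,  x(14) = 10,  x(15) = 31,  x(16) = 43.
The sequence repeats with period 16.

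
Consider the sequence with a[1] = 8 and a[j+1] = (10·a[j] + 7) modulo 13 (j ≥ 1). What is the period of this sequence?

Computing terms: a[1] = 8,  a[2] = 9,  a[3] = 6,  a[4] = 2,  a[5] = 1,  a[6] = 4,  a[7] = 8.
The sequence repeats with period 6.

6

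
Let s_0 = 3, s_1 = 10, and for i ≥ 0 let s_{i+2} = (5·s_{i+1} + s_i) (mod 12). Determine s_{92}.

Computing terms: s_0 = 3; s_1 = 10; s_2 = 5; s_3 = 11; s_4 = 0; s_5 = 11; s_6 = 7; s_7 = 10; s_8 = 9; s_9 = 7; s_{10} = 8; s_{11} = 11; s_{12} = 3; s_{13} = 2; s_{14} = 1; s_{15} = 7; s_{16} = 0; s_{17} = 7; s_{18} = 11; s_{19} = 2; s_{20} = 9; s_{21} = 11; s_{22} = 4; s_{23} = 7; s_{24} = 3; s_{25} = 10.
The sequence repeats with period 24.
So s_{92} = s_{0 + ((92-0) mod 24)} = s_{20} = 9.

9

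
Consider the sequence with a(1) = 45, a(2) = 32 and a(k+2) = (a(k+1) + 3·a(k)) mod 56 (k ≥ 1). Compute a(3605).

36

We have a(1) = 45,  a(2) = 32,  a(3) = 55,  a(4) = 39,  a(5) = 36,  a(6) = 41,  a(7) = 37,  a(8) = 48,  a(9) = 47,  a(10) = 23,  a(11) = 52,  a(12) = 9,  a(13) = 53,  a(14) = 24,  a(15) = 15,  a(16) = 31,  a(17) = 20,  a(18) = 1,  a(19) = 5,  a(20) = 8,  a(21) = 23,  a(22) = 47,  a(23) = 4,  a(24) = 33,  a(25) = 45,  a(26) = 32.
The sequence repeats with period 24.
So a(3605) = a(1 + ((3605-1) mod 24)) = a(5) = 36.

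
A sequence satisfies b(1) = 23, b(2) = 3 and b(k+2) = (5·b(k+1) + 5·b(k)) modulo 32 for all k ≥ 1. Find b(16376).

We have b(1) = 23,  b(2) = 3,  b(3) = 2,  b(4) = 25,  b(5) = 7,  b(6) = 0,  b(7) = 3,  b(8) = 15,  b(9) = 26,  b(10) = 13,  b(11) = 3,  b(12) = 16,  b(13) = 31,  b(14) = 11,  b(15) = 18,  b(16) = 17,  b(17) = 15,  b(18) = 0,  b(19) = 11,  b(20) = 23,  b(21) = 10,  b(22) = 5,  b(23) = 11,  b(24) = 16,  b(25) = 7,  b(26) = 19,  b(27) = 2,  b(28) = 9,  b(29) = 23,  b(30) = 0,  b(31) = 19,  b(32) = 31,  b(33) = 26,  b(34) = 29,  b(35) = 19,  b(36) = 16,  b(37) = 15,  b(38) = 27,  b(39) = 18,  b(40) = 1,  b(41) = 31,  b(42) = 0,  b(43) = 27,  b(44) = 7,  b(45) = 10,  b(46) = 21,  b(47) = 27,  b(48) = 16,  b(49) = 23,  b(50) = 3.
The sequence repeats with period 48.
So b(16376) = b(1 + ((16376-1) mod 48)) = b(8) = 15.

15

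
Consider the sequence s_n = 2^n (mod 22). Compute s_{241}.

2

s_1 = 2, s_2 = 4, s_3 = 8, s_4 = 16, s_5 = 10, s_6 = 20, s_7 = 18, s_8 = 14, s_9 = 6, s_{10} = 12, s_{11} = 2.
Since s_{11} = s_1 = 2, the sequence is periodic with period 10.
(241 - 1) mod 10 = 0, so s_{241} = s_1 = 2.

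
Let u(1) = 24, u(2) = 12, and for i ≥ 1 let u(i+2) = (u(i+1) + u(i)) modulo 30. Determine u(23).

Computing terms: u(1) = 24; u(2) = 12; u(3) = 6; u(4) = 18; u(5) = 24; u(6) = 12.
The sequence repeats with period 4.
(23 - 1) mod 4 = 2, so u(23) = u(3) = 6.

6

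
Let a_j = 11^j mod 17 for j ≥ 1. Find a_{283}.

12

a_1 = 11; a_2 = 2; a_3 = 5; a_4 = 4; a_5 = 10; a_6 = 8; a_7 = 3; a_8 = 16; a_9 = 6; a_{10} = 15; a_{11} = 12; a_{12} = 13; a_{13} = 7; a_{14} = 9; a_{15} = 14; a_{16} = 1; a_{17} = 11.
Since a_{17} = a_1 = 11, the sequence is periodic with period 16.
So a_{283} = a_{1 + ((283-1) mod 16)} = a_{11} = 12.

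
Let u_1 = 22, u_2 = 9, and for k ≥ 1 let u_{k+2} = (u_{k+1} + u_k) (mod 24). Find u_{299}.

u_1 = 22; u_2 = 9; u_3 = 7; u_4 = 16; u_5 = 23; u_6 = 15; u_7 = 14; u_8 = 5; u_9 = 19; u_{10} = 0; u_{11} = 19; u_{12} = 19; u_{13} = 14; u_{14} = 9; u_{15} = 23; u_{16} = 8; u_{17} = 7; u_{18} = 15; u_{19} = 22; u_{20} = 13; u_{21} = 11; u_{22} = 0; u_{23} = 11; u_{24} = 11; u_{25} = 22; u_{26} = 9.
The sequence repeats with period 24.
(299 - 1) mod 24 = 10, so u_{299} = u_{11} = 19.

19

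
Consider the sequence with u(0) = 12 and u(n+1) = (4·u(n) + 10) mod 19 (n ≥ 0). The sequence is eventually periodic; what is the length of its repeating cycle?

Listing terms: u(0) = 12; u(1) = 1; u(2) = 14; u(3) = 9; u(4) = 8; u(5) = 4; u(6) = 7; u(7) = 0; u(8) = 10; u(9) = 12.
The sequence repeats with period 9.

9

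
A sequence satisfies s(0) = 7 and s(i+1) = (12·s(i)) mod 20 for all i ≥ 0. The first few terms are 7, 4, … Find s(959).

16

We have s(0) = 7, s(1) = 4, s(2) = 8, s(3) = 16, s(4) = 12, s(5) = 4.
Since s(5) = s(1) = 4, the sequence is eventually periodic: after a pre-period of length 1 it cycles with period 4.
For i ≥ 1, s(i) depends only on (i - 1) mod 4. (959 - 1) mod 4 = 2, so s(959) = s(3) = 16.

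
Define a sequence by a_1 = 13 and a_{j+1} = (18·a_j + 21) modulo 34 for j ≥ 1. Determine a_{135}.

a_1 = 13, a_2 = 17, a_3 = 21, a_4 = 25, a_5 = 29, a_6 = 33, a_7 = 3, a_8 = 7, a_9 = 11, a_{10} = 15, a_{11} = 19, a_{12} = 23, a_{13} = 27, a_{14} = 31, a_{15} = 1, a_{16} = 5, a_{17} = 9, a_{18} = 13.
The sequence repeats with period 17.
So a_{135} = a_{1 + ((135-1) mod 17)} = a_{16} = 5.

5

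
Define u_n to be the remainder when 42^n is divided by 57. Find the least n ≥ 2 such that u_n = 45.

3

We have u_1 = 42; u_2 = 54; u_3 = 45; u_4 = 9; u_5 = 36; u_6 = 30; u_7 = 6; u_8 = 24; u_9 = 39; u_{10} = 42.
The sequence repeats with period 9.
The value 45 first appears (with n ≥ 2) at u_3.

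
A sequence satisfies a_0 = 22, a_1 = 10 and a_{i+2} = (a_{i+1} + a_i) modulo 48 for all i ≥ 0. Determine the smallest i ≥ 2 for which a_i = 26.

4

Listing terms: a_0 = 22, a_1 = 10, a_2 = 32, a_3 = 42, a_4 = 26, a_5 = 20, a_6 = 46, a_7 = 18, a_8 = 16, a_9 = 34, a_{10} = 2, a_{11} = 36, a_{12} = 38, a_{13} = 26, a_{14} = 16, a_{15} = 42, a_{16} = 10, a_{17} = 4, a_{18} = 14, a_{19} = 18, a_{20} = 32, a_{21} = 2, a_{22} = 34, a_{23} = 36, a_{24} = 22, a_{25} = 10.
Since (a_{24}, a_{25}) = (a_0, a_1) = (22, 10) (two consecutive terms determine the rest), the sequence is periodic with period 24.
The value 26 first appears (with i ≥ 2) at a_4.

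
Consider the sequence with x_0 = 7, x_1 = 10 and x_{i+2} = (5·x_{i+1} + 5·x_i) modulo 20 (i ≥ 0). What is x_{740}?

5

x_0 = 7, x_1 = 10, x_2 = 5, x_3 = 15, x_4 = 0, x_5 = 15, x_6 = 15, x_7 = 10, x_8 = 5.
Since (x_7, x_8) = (x_1, x_2) = (10, 5) (two consecutive terms determine the rest), the sequence is eventually periodic: after a pre-period of length 1 it cycles with period 6.
For i ≥ 1, x_i depends only on (i - 1) mod 6. (740 - 1) mod 6 = 1, so x_{740} = x_2 = 5.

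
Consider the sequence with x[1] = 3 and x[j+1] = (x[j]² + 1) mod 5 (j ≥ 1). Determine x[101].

x[1] = 3,  x[2] = 0,  x[3] = 1,  x[4] = 2,  x[5] = 0.
Since x[5] = x[2] = 0, the sequence is eventually periodic: after a pre-period of length 1 it cycles with period 3.
For j ≥ 2, x[j] depends only on (j - 2) mod 3. (101 - 2) mod 3 = 0, so x[101] = x[2] = 0.

0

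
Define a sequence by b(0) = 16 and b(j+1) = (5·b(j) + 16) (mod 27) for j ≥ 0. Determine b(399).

12

b(0) = 16,  b(1) = 15,  b(2) = 10,  b(3) = 12,  b(4) = 22,  b(5) = 18,  b(6) = 25,  b(7) = 6,  b(8) = 19,  b(9) = 3,  b(10) = 4,  b(11) = 9,  b(12) = 7,  b(13) = 24,  b(14) = 1,  b(15) = 21,  b(16) = 13,  b(17) = 0,  b(18) = 16.
Since b(18) = b(0) = 16, the sequence is periodic with period 18.
So b(399) = b(0 + ((399-0) mod 18)) = b(3) = 12.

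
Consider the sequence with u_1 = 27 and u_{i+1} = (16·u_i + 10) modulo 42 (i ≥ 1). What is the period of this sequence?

Listing terms: u_1 = 27; u_2 = 22; u_3 = 26; u_4 = 6; u_5 = 22.
Since u_5 = u_2 = 22, the sequence is eventually periodic: after a pre-period of length 1 it cycles with period 3.

3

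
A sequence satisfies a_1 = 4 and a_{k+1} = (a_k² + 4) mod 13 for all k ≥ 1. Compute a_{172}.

Listing terms: a_1 = 4; a_2 = 7; a_3 = 1; a_4 = 5; a_5 = 3; a_6 = 0; a_7 = 4.
The sequence repeats with period 6.
(172 - 1) mod 6 = 3, so a_{172} = a_4 = 5.

5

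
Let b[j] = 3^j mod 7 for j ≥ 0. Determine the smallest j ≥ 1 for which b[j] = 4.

We have b[0] = 1, b[1] = 3, b[2] = 2, b[3] = 6, b[4] = 4, b[5] = 5, b[6] = 1.
Since b[6] = b[0] = 1, the sequence is periodic with period 6.
The value 4 first appears (with j ≥ 1) at b[4].

4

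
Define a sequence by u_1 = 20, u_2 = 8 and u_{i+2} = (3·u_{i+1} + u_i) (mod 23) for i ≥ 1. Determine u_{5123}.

7

We have u_1 = 20; u_2 = 8; u_3 = 21; u_4 = 2; u_5 = 4; u_6 = 14; u_7 = 0; u_8 = 14; u_9 = 19; u_{10} = 2; u_{11} = 2; u_{12} = 8; u_{13} = 3; u_{14} = 17; u_{15} = 8; u_{16} = 18; u_{17} = 16; u_{18} = 20; u_{19} = 7; u_{20} = 18; u_{21} = 15; u_{22} = 17; u_{23} = 20; u_{24} = 8.
The sequence repeats with period 22.
(5123 - 1) mod 22 = 18, so u_{5123} = u_{19} = 7.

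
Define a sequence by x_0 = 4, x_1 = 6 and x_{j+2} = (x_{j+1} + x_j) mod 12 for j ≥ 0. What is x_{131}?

10

We have x_0 = 4; x_1 = 6; x_2 = 10; x_3 = 4; x_4 = 2; x_5 = 6; x_6 = 8; x_7 = 2; x_8 = 10; x_9 = 0; x_{10} = 10; x_{11} = 10; x_{12} = 8; x_{13} = 6; x_{14} = 2; x_{15} = 8; x_{16} = 10; x_{17} = 6; x_{18} = 4; x_{19} = 10; x_{20} = 2; x_{21} = 0; x_{22} = 2; x_{23} = 2; x_{24} = 4; x_{25} = 6.
Since (x_{24}, x_{25}) = (x_0, x_1) = (4, 6) (two consecutive terms determine the rest), the sequence is periodic with period 24.
So x_{131} = x_{0 + ((131-0) mod 24)} = x_{11} = 10.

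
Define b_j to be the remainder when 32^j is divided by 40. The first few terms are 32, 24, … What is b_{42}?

24

b_1 = 32; b_2 = 24; b_3 = 8; b_4 = 16; b_5 = 32.
Since b_5 = b_1 = 32, the sequence is periodic with period 4.
So b_{42} = b_{1 + ((42-1) mod 4)} = b_2 = 24.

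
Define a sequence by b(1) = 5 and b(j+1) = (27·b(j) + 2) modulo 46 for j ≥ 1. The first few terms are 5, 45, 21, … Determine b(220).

41

Computing terms: b(1) = 5; b(2) = 45; b(3) = 21; b(4) = 17; b(5) = 1; b(6) = 29; b(7) = 3; b(8) = 37; b(9) = 35; b(10) = 27; b(11) = 41; b(12) = 5.
The sequence repeats with period 11.
(220 - 1) mod 11 = 10, so b(220) = b(11) = 41.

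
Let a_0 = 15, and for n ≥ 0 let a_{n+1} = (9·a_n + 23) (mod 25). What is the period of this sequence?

10

We have a_0 = 15, a_1 = 8, a_2 = 20, a_3 = 3, a_4 = 0, a_5 = 23, a_6 = 5, a_7 = 18, a_8 = 10, a_9 = 13, a_{10} = 15.
Since a_{10} = a_0 = 15, the sequence is periodic with period 10.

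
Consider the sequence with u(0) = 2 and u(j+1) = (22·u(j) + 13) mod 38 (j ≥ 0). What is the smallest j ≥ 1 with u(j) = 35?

8

u(0) = 2; u(1) = 19; u(2) = 13; u(3) = 33; u(4) = 17; u(5) = 7; u(6) = 15; u(7) = 1; u(8) = 35; u(9) = 23; u(10) = 25; u(11) = 31; u(12) = 11; u(13) = 27; u(14) = 37; u(15) = 29; u(16) = 5; u(17) = 9; u(18) = 21; u(19) = 19.
Since u(19) = u(1) = 19, the sequence is eventually periodic: after a pre-period of length 1 it cycles with period 18.
The value 35 first appears (with j ≥ 1) at u(8).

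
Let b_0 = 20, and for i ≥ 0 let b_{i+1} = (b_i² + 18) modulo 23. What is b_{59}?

Listing terms: b_0 = 20; b_1 = 4; b_2 = 11; b_3 = 1; b_4 = 19; b_5 = 11.
Since b_5 = b_2 = 11, the sequence is eventually periodic: after a pre-period of length 2 it cycles with period 3.
For i ≥ 2, b_i depends only on (i - 2) mod 3. (59 - 2) mod 3 = 0, so b_{59} = b_2 = 11.

11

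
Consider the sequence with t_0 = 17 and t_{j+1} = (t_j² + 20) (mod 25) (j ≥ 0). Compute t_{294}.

We have t_0 = 17, t_1 = 9, t_2 = 1, t_3 = 21, t_4 = 11, t_5 = 16, t_6 = 1.
Since t_6 = t_2 = 1, the sequence is eventually periodic: after a pre-period of length 2 it cycles with period 4.
For j ≥ 2, t_j depends only on (j - 2) mod 4. (294 - 2) mod 4 = 0, so t_{294} = t_2 = 1.

1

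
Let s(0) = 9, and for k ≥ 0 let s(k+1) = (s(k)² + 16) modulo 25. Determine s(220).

22

We have s(0) = 9,  s(1) = 22,  s(2) = 0,  s(3) = 16,  s(4) = 22.
Since s(4) = s(1) = 22, the sequence is eventually periodic: after a pre-period of length 1 it cycles with period 3.
For k ≥ 1, s(k) depends only on (k - 1) mod 3. (220 - 1) mod 3 = 0, so s(220) = s(1) = 22.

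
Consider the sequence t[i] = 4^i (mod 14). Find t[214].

t[0] = 1, t[1] = 4, t[2] = 2, t[3] = 8, t[4] = 4.
Since t[4] = t[1] = 4, the sequence is eventually periodic: after a pre-period of length 1 it cycles with period 3.
For i ≥ 1, t[i] depends only on (i - 1) mod 3. (214 - 1) mod 3 = 0, so t[214] = t[1] = 4.

4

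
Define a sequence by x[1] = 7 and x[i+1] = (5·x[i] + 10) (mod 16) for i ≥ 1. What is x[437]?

15

Computing terms: x[1] = 7, x[2] = 13, x[3] = 11, x[4] = 1, x[5] = 15, x[6] = 5, x[7] = 3, x[8] = 9, x[9] = 7.
Since x[9] = x[1] = 7, the sequence is periodic with period 8.
So x[437] = x[1 + ((437-1) mod 8)] = x[5] = 15.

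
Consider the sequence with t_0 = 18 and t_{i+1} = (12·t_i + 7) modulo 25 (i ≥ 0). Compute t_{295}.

3

Computing terms: t_0 = 18; t_1 = 23; t_2 = 8; t_3 = 3; t_4 = 18.
Since t_4 = t_0 = 18, the sequence is periodic with period 4.
So t_{295} = t_{0 + ((295-0) mod 4)} = t_3 = 3.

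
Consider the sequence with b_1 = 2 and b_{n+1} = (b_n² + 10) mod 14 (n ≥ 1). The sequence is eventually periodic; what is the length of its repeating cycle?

b_1 = 2; b_2 = 0; b_3 = 10; b_4 = 12; b_5 = 0.
Since b_5 = b_2 = 0, the sequence is eventually periodic: after a pre-period of length 1 it cycles with period 3.

3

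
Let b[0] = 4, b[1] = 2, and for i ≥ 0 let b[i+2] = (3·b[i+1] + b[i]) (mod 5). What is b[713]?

0

Listing terms: b[0] = 4, b[1] = 2, b[2] = 0, b[3] = 2, b[4] = 1, b[5] = 0, b[6] = 1, b[7] = 3, b[8] = 0, b[9] = 3, b[10] = 4, b[11] = 0, b[12] = 4, b[13] = 2.
Since (b[12], b[13]) = (b[0], b[1]) = (4, 2) (two consecutive terms determine the rest), the sequence is periodic with period 12.
(713 - 0) mod 12 = 5, so b[713] = b[5] = 0.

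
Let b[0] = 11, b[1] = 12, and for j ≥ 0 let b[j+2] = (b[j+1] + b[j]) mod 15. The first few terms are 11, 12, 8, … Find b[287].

4

We have b[0] = 11, b[1] = 12, b[2] = 8, b[3] = 5, b[4] = 13, b[5] = 3, b[6] = 1, b[7] = 4, b[8] = 5, b[9] = 9, b[10] = 14, b[11] = 8, b[12] = 7, b[13] = 0, b[14] = 7, b[15] = 7, b[16] = 14, b[17] = 6, b[18] = 5, b[19] = 11, b[20] = 1, b[21] = 12, b[22] = 13, b[23] = 10, b[24] = 8, b[25] = 3, b[26] = 11, b[27] = 14, b[28] = 10, b[29] = 9, b[30] = 4, b[31] = 13, b[32] = 2, b[33] = 0, b[34] = 2, b[35] = 2, b[36] = 4, b[37] = 6, b[38] = 10, b[39] = 1, b[40] = 11, b[41] = 12.
Since (b[40], b[41]) = (b[0], b[1]) = (11, 12) (two consecutive terms determine the rest), the sequence is periodic with period 40.
(287 - 0) mod 40 = 7, so b[287] = b[7] = 4.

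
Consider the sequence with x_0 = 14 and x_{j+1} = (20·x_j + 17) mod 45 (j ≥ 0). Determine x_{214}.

Listing terms: x_0 = 14,  x_1 = 27,  x_2 = 17,  x_3 = 42,  x_4 = 2,  x_5 = 12,  x_6 = 32,  x_7 = 27.
Since x_7 = x_1 = 27, the sequence is eventually periodic: after a pre-period of length 1 it cycles with period 6.
For j ≥ 1, x_j depends only on (j - 1) mod 6. (214 - 1) mod 6 = 3, so x_{214} = x_4 = 2.

2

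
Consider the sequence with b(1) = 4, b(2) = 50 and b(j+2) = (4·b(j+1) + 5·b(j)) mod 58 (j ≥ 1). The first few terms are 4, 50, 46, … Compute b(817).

Listing terms: b(1) = 4,  b(2) = 50,  b(3) = 46,  b(4) = 28,  b(5) = 52,  b(6) = 0,  b(7) = 28,  b(8) = 54,  b(9) = 8,  b(10) = 12,  b(11) = 30,  b(12) = 6,  b(13) = 0,  b(14) = 30,  b(15) = 4,  b(16) = 50.
Since (b(15), b(16)) = (b(1), b(2)) = (4, 50) (two consecutive terms determine the rest), the sequence is periodic with period 14.
So b(817) = b(1 + ((817-1) mod 14)) = b(5) = 52.

52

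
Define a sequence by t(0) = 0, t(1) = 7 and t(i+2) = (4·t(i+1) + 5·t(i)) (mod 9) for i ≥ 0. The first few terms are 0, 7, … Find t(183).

Computing terms: t(0) = 0,  t(1) = 7,  t(2) = 1,  t(3) = 3,  t(4) = 8,  t(5) = 2,  t(6) = 3,  t(7) = 4,  t(8) = 4,  t(9) = 0,  t(10) = 2,  t(11) = 8,  t(12) = 6,  t(13) = 1,  t(14) = 7,  t(15) = 6,  t(16) = 5,  t(17) = 5,  t(18) = 0,  t(19) = 7.
The sequence repeats with period 18.
(183 - 0) mod 18 = 3, so t(183) = t(3) = 3.

3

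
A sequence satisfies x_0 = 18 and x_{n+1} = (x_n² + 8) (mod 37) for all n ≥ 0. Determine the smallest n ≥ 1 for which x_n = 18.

Listing terms: x_0 = 18; x_1 = 36; x_2 = 9; x_3 = 15; x_4 = 11; x_5 = 18.
The sequence repeats with period 5.
The value 18 next appears (with n ≥ 1) at x_5.

5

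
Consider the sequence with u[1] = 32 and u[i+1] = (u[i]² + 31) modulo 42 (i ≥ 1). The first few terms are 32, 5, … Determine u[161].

26

We have u[1] = 32, u[2] = 5, u[3] = 14, u[4] = 17, u[5] = 26, u[6] = 35, u[7] = 38, u[8] = 5.
Since u[8] = u[2] = 5, the sequence is eventually periodic: after a pre-period of length 1 it cycles with period 6.
For i ≥ 2, u[i] depends only on (i - 2) mod 6. (161 - 2) mod 6 = 3, so u[161] = u[5] = 26.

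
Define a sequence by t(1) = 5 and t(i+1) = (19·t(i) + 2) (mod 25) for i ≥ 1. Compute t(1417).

t(1) = 5,  t(2) = 22,  t(3) = 20,  t(4) = 7,  t(5) = 10,  t(6) = 17,  t(7) = 0,  t(8) = 2,  t(9) = 15,  t(10) = 12,  t(11) = 5.
The sequence repeats with period 10.
So t(1417) = t(1 + ((1417-1) mod 10)) = t(7) = 0.

0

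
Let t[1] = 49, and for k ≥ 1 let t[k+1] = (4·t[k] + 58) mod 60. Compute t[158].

We have t[1] = 49; t[2] = 14; t[3] = 54; t[4] = 34; t[5] = 14.
Since t[5] = t[2] = 14, the sequence is eventually periodic: after a pre-period of length 1 it cycles with period 3.
For k ≥ 2, t[k] depends only on (k - 2) mod 3. (158 - 2) mod 3 = 0, so t[158] = t[2] = 14.

14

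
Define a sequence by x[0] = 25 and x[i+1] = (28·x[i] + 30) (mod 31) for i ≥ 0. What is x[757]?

20

Listing terms: x[0] = 25, x[1] = 17, x[2] = 10, x[3] = 0, x[4] = 30, x[5] = 2, x[6] = 24, x[7] = 20, x[8] = 1, x[9] = 27, x[10] = 11, x[11] = 28, x[12] = 8, x[13] = 6, x[14] = 12, x[15] = 25.
The sequence repeats with period 15.
(757 - 0) mod 15 = 7, so x[757] = x[7] = 20.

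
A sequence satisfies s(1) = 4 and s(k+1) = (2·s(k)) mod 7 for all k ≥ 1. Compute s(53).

1

Computing terms: s(1) = 4; s(2) = 1; s(3) = 2; s(4) = 4.
Since s(4) = s(1) = 4, the sequence is periodic with period 3.
So s(53) = s(1 + ((53-1) mod 3)) = s(2) = 1.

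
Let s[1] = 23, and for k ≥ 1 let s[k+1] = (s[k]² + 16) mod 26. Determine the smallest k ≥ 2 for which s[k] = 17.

3

Computing terms: s[1] = 23,  s[2] = 25,  s[3] = 17,  s[4] = 19,  s[5] = 13,  s[6] = 3,  s[7] = 25.
Since s[7] = s[2] = 25, the sequence is eventually periodic: after a pre-period of length 1 it cycles with period 5.
The value 17 first appears (with k ≥ 2) at s[3].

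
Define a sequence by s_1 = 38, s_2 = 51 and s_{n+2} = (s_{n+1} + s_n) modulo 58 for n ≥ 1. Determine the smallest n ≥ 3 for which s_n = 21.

Computing terms: s_1 = 38; s_2 = 51; s_3 = 31; s_4 = 24; s_5 = 55; s_6 = 21; s_7 = 18; s_8 = 39; s_9 = 57; s_{10} = 38; s_{11} = 37; s_{12} = 17; s_{13} = 54; s_{14} = 13; s_{15} = 9; s_{16} = 22; s_{17} = 31; s_{18} = 53; s_{19} = 26; s_{20} = 21; s_{21} = 47; s_{22} = 10; s_{23} = 57; s_{24} = 9; s_{25} = 8; s_{26} = 17; s_{27} = 25; s_{28} = 42; s_{29} = 9; s_{30} = 51; s_{31} = 2; s_{32} = 53; s_{33} = 55; s_{34} = 50; s_{35} = 47; s_{36} = 39; s_{37} = 28; s_{38} = 9; s_{39} = 37; s_{40} = 46; s_{41} = 25; s_{42} = 13; s_{43} = 38; s_{44} = 51.
Since (s_{43}, s_{44}) = (s_1, s_2) = (38, 51) (two consecutive terms determine the rest), the sequence is periodic with period 42.
The value 21 first appears (with n ≥ 3) at s_6.

6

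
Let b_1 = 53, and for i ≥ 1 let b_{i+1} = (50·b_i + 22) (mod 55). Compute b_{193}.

b_1 = 53,  b_2 = 32,  b_3 = 27,  b_4 = 52,  b_5 = 37,  b_6 = 2,  b_7 = 12,  b_8 = 17,  b_9 = 47,  b_{10} = 7,  b_{11} = 42,  b_{12} = 32.
Since b_{12} = b_2 = 32, the sequence is eventually periodic: after a pre-period of length 1 it cycles with period 10.
For i ≥ 2, b_i depends only on (i - 2) mod 10. (193 - 2) mod 10 = 1, so b_{193} = b_3 = 27.

27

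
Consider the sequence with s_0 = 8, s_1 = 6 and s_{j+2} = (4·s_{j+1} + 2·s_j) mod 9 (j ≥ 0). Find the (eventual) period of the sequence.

We have s_0 = 8, s_1 = 6, s_2 = 4, s_3 = 1, s_4 = 3, s_5 = 5, s_6 = 8, s_7 = 6.
The sequence repeats with period 6.

6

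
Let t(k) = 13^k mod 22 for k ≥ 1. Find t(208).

3

t(1) = 13; t(2) = 15; t(3) = 19; t(4) = 5; t(5) = 21; t(6) = 9; t(7) = 7; t(8) = 3; t(9) = 17; t(10) = 1; t(11) = 13.
Since t(11) = t(1) = 13, the sequence is periodic with period 10.
So t(208) = t(1 + ((208-1) mod 10)) = t(8) = 3.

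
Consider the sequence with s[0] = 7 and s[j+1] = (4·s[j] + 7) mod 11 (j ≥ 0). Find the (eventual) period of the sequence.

5

We have s[0] = 7; s[1] = 2; s[2] = 4; s[3] = 1; s[4] = 0; s[5] = 7.
Since s[5] = s[0] = 7, the sequence is periodic with period 5.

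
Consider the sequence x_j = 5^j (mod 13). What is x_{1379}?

8

Computing terms: x_1 = 5, x_2 = 12, x_3 = 8, x_4 = 1, x_5 = 5.
Since x_5 = x_1 = 5, the sequence is periodic with period 4.
So x_{1379} = x_{1 + ((1379-1) mod 4)} = x_3 = 8.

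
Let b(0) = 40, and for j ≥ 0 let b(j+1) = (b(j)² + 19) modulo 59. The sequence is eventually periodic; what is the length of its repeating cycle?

6

We have b(0) = 40, b(1) = 26, b(2) = 46, b(3) = 11, b(4) = 22, b(5) = 31, b(6) = 36, b(7) = 17, b(8) = 13, b(9) = 11.
Since b(9) = b(3) = 11, the sequence is eventually periodic: after a pre-period of length 3 it cycles with period 6.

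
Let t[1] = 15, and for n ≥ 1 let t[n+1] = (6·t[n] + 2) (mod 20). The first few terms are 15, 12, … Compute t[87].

2

t[1] = 15,  t[2] = 12,  t[3] = 14,  t[4] = 6,  t[5] = 18,  t[6] = 10,  t[7] = 2,  t[8] = 14.
Since t[8] = t[3] = 14, the sequence is eventually periodic: after a pre-period of length 2 it cycles with period 5.
For n ≥ 3, t[n] depends only on (n - 3) mod 5. (87 - 3) mod 5 = 4, so t[87] = t[7] = 2.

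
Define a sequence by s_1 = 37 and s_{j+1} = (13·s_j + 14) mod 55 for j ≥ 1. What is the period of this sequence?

20

Listing terms: s_1 = 37,  s_2 = 0,  s_3 = 14,  s_4 = 31,  s_5 = 32,  s_6 = 45,  s_7 = 49,  s_8 = 46,  s_9 = 7,  s_{10} = 50,  s_{11} = 4,  s_{12} = 11,  s_{13} = 47,  s_{14} = 20,  s_{15} = 54,  s_{16} = 1,  s_{17} = 27,  s_{18} = 35,  s_{19} = 29,  s_{20} = 6,  s_{21} = 37.
Since s_{21} = s_1 = 37, the sequence is periodic with period 20.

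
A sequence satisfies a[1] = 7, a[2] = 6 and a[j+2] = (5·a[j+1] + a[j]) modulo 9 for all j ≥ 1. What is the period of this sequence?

8

Listing terms: a[1] = 7,  a[2] = 6,  a[3] = 1,  a[4] = 2,  a[5] = 2,  a[6] = 3,  a[7] = 8,  a[8] = 7,  a[9] = 7,  a[10] = 6.
The sequence repeats with period 8.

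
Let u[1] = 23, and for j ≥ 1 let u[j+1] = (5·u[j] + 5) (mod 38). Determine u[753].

27

Listing terms: u[1] = 23,  u[2] = 6,  u[3] = 35,  u[4] = 28,  u[5] = 31,  u[6] = 8,  u[7] = 7,  u[8] = 2,  u[9] = 15,  u[10] = 4,  u[11] = 25,  u[12] = 16,  u[13] = 9,  u[14] = 12,  u[15] = 27,  u[16] = 26,  u[17] = 21,  u[18] = 34,  u[19] = 23.
The sequence repeats with period 18.
So u[753] = u[1 + ((753-1) mod 18)] = u[15] = 27.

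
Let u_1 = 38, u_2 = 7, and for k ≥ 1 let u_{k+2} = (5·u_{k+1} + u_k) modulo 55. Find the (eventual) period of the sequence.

We have u_1 = 38; u_2 = 7; u_3 = 18; u_4 = 42; u_5 = 8; u_6 = 27; u_7 = 33; u_8 = 27; u_9 = 3; u_{10} = 42; u_{11} = 48; u_{12} = 7; u_{13} = 28; u_{14} = 37; u_{15} = 48; u_{16} = 2; u_{17} = 3; u_{18} = 17; u_{19} = 33; u_{20} = 17; u_{21} = 8; u_{22} = 2; u_{23} = 18; u_{24} = 37; u_{25} = 38; u_{26} = 7.
Since (u_{25}, u_{26}) = (u_1, u_2) = (38, 7) (two consecutive terms determine the rest), the sequence is periodic with period 24.

24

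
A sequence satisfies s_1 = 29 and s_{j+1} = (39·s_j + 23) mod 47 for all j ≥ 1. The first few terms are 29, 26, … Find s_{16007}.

25

We have s_1 = 29; s_2 = 26; s_3 = 3; s_4 = 46; s_5 = 31; s_6 = 10; s_7 = 37; s_8 = 9; s_9 = 45; s_{10} = 39; s_{11} = 40; s_{12} = 32; s_{13} = 2; s_{14} = 7; s_{15} = 14; s_{16} = 5; s_{17} = 30; s_{18} = 18; s_{19} = 20; s_{20} = 4; s_{21} = 38; s_{22} = 1; s_{23} = 15; s_{24} = 44; s_{25} = 0; s_{26} = 23; s_{27} = 27; s_{28} = 42; s_{29} = 16; s_{30} = 36; s_{31} = 17; s_{32} = 28; s_{33} = 34; s_{34} = 33; s_{35} = 41; s_{36} = 24; s_{37} = 19; s_{38} = 12; s_{39} = 21; s_{40} = 43; s_{41} = 8; s_{42} = 6; s_{43} = 22; s_{44} = 35; s_{45} = 25; s_{46} = 11; s_{47} = 29.
Since s_{47} = s_1 = 29, the sequence is periodic with period 46.
So s_{16007} = s_{1 + ((16007-1) mod 46)} = s_{45} = 25.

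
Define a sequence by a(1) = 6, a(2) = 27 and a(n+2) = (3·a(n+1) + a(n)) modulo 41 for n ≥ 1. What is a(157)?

36

Computing terms: a(1) = 6, a(2) = 27, a(3) = 5, a(4) = 1, a(5) = 8, a(6) = 25, a(7) = 1, a(8) = 28, a(9) = 3, a(10) = 37, a(11) = 32, a(12) = 10, a(13) = 21, a(14) = 32, a(15) = 35, a(16) = 14, a(17) = 36, a(18) = 40, a(19) = 33, a(20) = 16, a(21) = 40, a(22) = 13, a(23) = 38, a(24) = 4, a(25) = 9, a(26) = 31, a(27) = 20, a(28) = 9, a(29) = 6, a(30) = 27.
Since (a(29), a(30)) = (a(1), a(2)) = (6, 27) (two consecutive terms determine the rest), the sequence is periodic with period 28.
(157 - 1) mod 28 = 16, so a(157) = a(17) = 36.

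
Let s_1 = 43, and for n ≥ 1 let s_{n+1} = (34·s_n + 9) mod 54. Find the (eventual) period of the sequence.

Listing terms: s_1 = 43,  s_2 = 13,  s_3 = 19,  s_4 = 7,  s_5 = 31,  s_6 = 37,  s_7 = 25,  s_8 = 49,  s_9 = 1,  s_{10} = 43.
Since s_{10} = s_1 = 43, the sequence is periodic with period 9.

9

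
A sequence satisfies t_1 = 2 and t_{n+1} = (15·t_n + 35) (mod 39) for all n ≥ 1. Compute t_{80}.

Listing terms: t_1 = 2,  t_2 = 26,  t_3 = 35,  t_4 = 14,  t_5 = 11,  t_6 = 5,  t_7 = 32,  t_8 = 8,  t_9 = 38,  t_{10} = 20,  t_{11} = 23,  t_{12} = 29,  t_{13} = 2.
The sequence repeats with period 12.
(80 - 1) mod 12 = 7, so t_{80} = t_8 = 8.

8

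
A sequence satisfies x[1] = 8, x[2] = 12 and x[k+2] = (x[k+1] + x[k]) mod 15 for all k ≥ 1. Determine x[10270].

6

Computing terms: x[1] = 8; x[2] = 12; x[3] = 5; x[4] = 2; x[5] = 7; x[6] = 9; x[7] = 1; x[8] = 10; x[9] = 11; x[10] = 6; x[11] = 2; x[12] = 8; x[13] = 10; x[14] = 3; x[15] = 13; x[16] = 1; x[17] = 14; x[18] = 0; x[19] = 14; x[20] = 14; x[21] = 13; x[22] = 12; x[23] = 10; x[24] = 7; x[25] = 2; x[26] = 9; x[27] = 11; x[28] = 5; x[29] = 1; x[30] = 6; x[31] = 7; x[32] = 13; x[33] = 5; x[34] = 3; x[35] = 8; x[36] = 11; x[37] = 4; x[38] = 0; x[39] = 4; x[40] = 4; x[41] = 8; x[42] = 12.
The sequence repeats with period 40.
So x[10270] = x[1 + ((10270-1) mod 40)] = x[30] = 6.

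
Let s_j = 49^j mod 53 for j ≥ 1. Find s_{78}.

s_1 = 49; s_2 = 16; s_3 = 42; s_4 = 44; s_5 = 36; s_6 = 15; s_7 = 46; s_8 = 28; s_9 = 47; s_{10} = 24; s_{11} = 10; s_{12} = 13; s_{13} = 1; s_{14} = 49.
Since s_{14} = s_1 = 49, the sequence is periodic with period 13.
So s_{78} = s_{1 + ((78-1) mod 13)} = s_{13} = 1.

1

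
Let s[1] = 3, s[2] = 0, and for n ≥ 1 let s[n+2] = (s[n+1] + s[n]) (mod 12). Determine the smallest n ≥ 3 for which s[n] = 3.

Computing terms: s[1] = 3; s[2] = 0; s[3] = 3; s[4] = 3; s[5] = 6; s[6] = 9; s[7] = 3; s[8] = 0.
The sequence repeats with period 6.
The value 3 first appears (with n ≥ 3) at s[3].

3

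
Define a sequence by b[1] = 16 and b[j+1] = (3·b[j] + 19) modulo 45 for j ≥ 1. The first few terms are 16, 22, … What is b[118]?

b[1] = 16; b[2] = 22; b[3] = 40; b[4] = 4; b[5] = 31; b[6] = 22.
Since b[6] = b[2] = 22, the sequence is eventually periodic: after a pre-period of length 1 it cycles with period 4.
For j ≥ 2, b[j] depends only on (j - 2) mod 4. (118 - 2) mod 4 = 0, so b[118] = b[2] = 22.

22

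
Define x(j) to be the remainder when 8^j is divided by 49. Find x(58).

Listing terms: x(0) = 1, x(1) = 8, x(2) = 15, x(3) = 22, x(4) = 29, x(5) = 36, x(6) = 43, x(7) = 1.
The sequence repeats with period 7.
(58 - 0) mod 7 = 2, so x(58) = x(2) = 15.

15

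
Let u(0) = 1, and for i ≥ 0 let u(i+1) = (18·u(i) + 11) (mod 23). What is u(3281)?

14

Listing terms: u(0) = 1, u(1) = 6, u(2) = 4, u(3) = 14, u(4) = 10, u(5) = 7, u(6) = 22, u(7) = 16, u(8) = 0, u(9) = 11, u(10) = 2, u(11) = 1.
Since u(11) = u(0) = 1, the sequence is periodic with period 11.
So u(3281) = u(0 + ((3281-0) mod 11)) = u(3) = 14.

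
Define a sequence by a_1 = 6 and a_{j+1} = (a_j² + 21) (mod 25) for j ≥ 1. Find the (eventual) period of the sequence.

3

Computing terms: a_1 = 6; a_2 = 7; a_3 = 20; a_4 = 21; a_5 = 12; a_6 = 15; a_7 = 21.
Since a_7 = a_4 = 21, the sequence is eventually periodic: after a pre-period of length 3 it cycles with period 3.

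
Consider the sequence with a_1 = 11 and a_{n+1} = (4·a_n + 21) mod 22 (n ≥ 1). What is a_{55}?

We have a_1 = 11,  a_2 = 21,  a_3 = 17,  a_4 = 1,  a_5 = 3,  a_6 = 11.
Since a_6 = a_1 = 11, the sequence is periodic with period 5.
So a_{55} = a_{1 + ((55-1) mod 5)} = a_5 = 3.

3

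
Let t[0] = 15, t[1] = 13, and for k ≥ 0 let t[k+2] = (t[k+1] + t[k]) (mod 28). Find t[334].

17

Listing terms: t[0] = 15,  t[1] = 13,  t[2] = 0,  t[3] = 13,  t[4] = 13,  t[5] = 26,  t[6] = 11,  t[7] = 9,  t[8] = 20,  t[9] = 1,  t[10] = 21,  t[11] = 22,  t[12] = 15,  t[13] = 9,  t[14] = 24,  t[15] = 5,  t[16] = 1,  t[17] = 6,  t[18] = 7,  t[19] = 13,  t[20] = 20,  t[21] = 5,  t[22] = 25,  t[23] = 2,  t[24] = 27,  t[25] = 1,  t[26] = 0,  t[27] = 1,  t[28] = 1,  t[29] = 2,  t[30] = 3,  t[31] = 5,  t[32] = 8,  t[33] = 13,  t[34] = 21,  t[35] = 6,  t[36] = 27,  t[37] = 5,  t[38] = 4,  t[39] = 9,  t[40] = 13,  t[41] = 22,  t[42] = 7,  t[43] = 1,  t[44] = 8,  t[45] = 9,  t[46] = 17,  t[47] = 26,  t[48] = 15,  t[49] = 13.
The sequence repeats with period 48.
So t[334] = t[0 + ((334-0) mod 48)] = t[46] = 17.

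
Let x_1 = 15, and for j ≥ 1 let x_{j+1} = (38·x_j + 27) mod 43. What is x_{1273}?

Listing terms: x_1 = 15; x_2 = 38; x_3 = 9; x_4 = 25; x_5 = 31; x_6 = 1; x_7 = 22; x_8 = 3; x_9 = 12; x_{10} = 10; x_{11} = 20; x_{12} = 13; x_{13} = 5; x_{14} = 2; x_{15} = 17; x_{16} = 28; x_{17} = 16; x_{18} = 33; x_{19} = 34; x_{20} = 29; x_{21} = 11; x_{22} = 15.
Since x_{22} = x_1 = 15, the sequence is periodic with period 21.
(1273 - 1) mod 21 = 12, so x_{1273} = x_{13} = 5.

5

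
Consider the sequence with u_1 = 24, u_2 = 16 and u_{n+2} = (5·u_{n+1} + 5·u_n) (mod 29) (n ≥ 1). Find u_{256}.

Listing terms: u_1 = 24,  u_2 = 16,  u_3 = 26,  u_4 = 7,  u_5 = 20,  u_6 = 19,  u_7 = 21,  u_8 = 26,  u_9 = 3,  u_{10} = 0,  u_{11} = 15,  u_{12} = 17,  u_{13} = 15,  u_{14} = 15,  u_{15} = 5,  u_{16} = 13,  u_{17} = 3,  u_{18} = 22,  u_{19} = 9,  u_{20} = 10,  u_{21} = 8,  u_{22} = 3,  u_{23} = 26,  u_{24} = 0,  u_{25} = 14,  u_{26} = 12,  u_{27} = 14,  u_{28} = 14,  u_{29} = 24,  u_{30} = 16.
The sequence repeats with period 28.
So u_{256} = u_{1 + ((256-1) mod 28)} = u_4 = 7.

7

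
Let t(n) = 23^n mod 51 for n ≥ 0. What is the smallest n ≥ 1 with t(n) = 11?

9

Computing terms: t(0) = 1, t(1) = 23, t(2) = 19, t(3) = 29, t(4) = 4, t(5) = 41, t(6) = 25, t(7) = 14, t(8) = 16, t(9) = 11, t(10) = 49, t(11) = 5, t(12) = 13, t(13) = 44, t(14) = 43, t(15) = 20, t(16) = 1.
The sequence repeats with period 16.
The value 11 first appears (with n ≥ 1) at t(9).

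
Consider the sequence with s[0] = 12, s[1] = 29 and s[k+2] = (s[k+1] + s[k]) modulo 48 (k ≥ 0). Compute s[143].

17

Computing terms: s[0] = 12, s[1] = 29, s[2] = 41, s[3] = 22, s[4] = 15, s[5] = 37, s[6] = 4, s[7] = 41, s[8] = 45, s[9] = 38, s[10] = 35, s[11] = 25, s[12] = 12, s[13] = 37, s[14] = 1, s[15] = 38, s[16] = 39, s[17] = 29, s[18] = 20, s[19] = 1, s[20] = 21, s[21] = 22, s[22] = 43, s[23] = 17, s[24] = 12, s[25] = 29.
Since (s[24], s[25]) = (s[0], s[1]) = (12, 29) (two consecutive terms determine the rest), the sequence is periodic with period 24.
(143 - 0) mod 24 = 23, so s[143] = s[23] = 17.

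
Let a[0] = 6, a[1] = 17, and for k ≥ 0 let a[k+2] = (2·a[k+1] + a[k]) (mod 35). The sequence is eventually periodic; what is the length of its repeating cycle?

12

We have a[0] = 6,  a[1] = 17,  a[2] = 5,  a[3] = 27,  a[4] = 24,  a[5] = 5,  a[6] = 34,  a[7] = 3,  a[8] = 5,  a[9] = 13,  a[10] = 31,  a[11] = 5,  a[12] = 6,  a[13] = 17.
Since (a[12], a[13]) = (a[0], a[1]) = (6, 17) (two consecutive terms determine the rest), the sequence is periodic with period 12.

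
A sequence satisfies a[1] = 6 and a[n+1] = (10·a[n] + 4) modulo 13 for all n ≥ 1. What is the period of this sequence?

6

Computing terms: a[1] = 6, a[2] = 12, a[3] = 7, a[4] = 9, a[5] = 3, a[6] = 8, a[7] = 6.
Since a[7] = a[1] = 6, the sequence is periodic with period 6.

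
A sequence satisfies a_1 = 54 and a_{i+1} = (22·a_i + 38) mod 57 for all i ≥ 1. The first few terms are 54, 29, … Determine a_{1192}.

Computing terms: a_1 = 54; a_2 = 29; a_3 = 49; a_4 = 33; a_5 = 23; a_6 = 31; a_7 = 36; a_8 = 32; a_9 = 1; a_{10} = 3; a_{11} = 47; a_{12} = 46; a_{13} = 24; a_{14} = 53; a_{15} = 7; a_{16} = 21; a_{17} = 44; a_{18} = 37; a_{19} = 54.
Since a_{19} = a_1 = 54, the sequence is periodic with period 18.
So a_{1192} = a_{1 + ((1192-1) mod 18)} = a_4 = 33.

33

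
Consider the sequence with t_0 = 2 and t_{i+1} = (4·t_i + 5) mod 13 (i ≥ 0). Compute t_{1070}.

5

t_0 = 2,  t_1 = 0,  t_2 = 5,  t_3 = 12,  t_4 = 1,  t_5 = 9,  t_6 = 2.
Since t_6 = t_0 = 2, the sequence is periodic with period 6.
So t_{1070} = t_{0 + ((1070-0) mod 6)} = t_2 = 5.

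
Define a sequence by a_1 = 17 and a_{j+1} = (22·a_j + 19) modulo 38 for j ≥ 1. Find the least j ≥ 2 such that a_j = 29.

We have a_1 = 17, a_2 = 13, a_3 = 1, a_4 = 3, a_5 = 9, a_6 = 27, a_7 = 5, a_8 = 15, a_9 = 7, a_{10} = 21, a_{11} = 25, a_{12} = 37, a_{13} = 35, a_{14} = 29, a_{15} = 11, a_{16} = 33, a_{17} = 23, a_{18} = 31, a_{19} = 17.
The sequence repeats with period 18.
The value 29 first appears (with j ≥ 2) at a_{14}.

14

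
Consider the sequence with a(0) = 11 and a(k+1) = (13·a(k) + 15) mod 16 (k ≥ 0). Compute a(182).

We have a(0) = 11, a(1) = 14, a(2) = 5, a(3) = 0, a(4) = 15, a(5) = 2, a(6) = 9, a(7) = 4, a(8) = 3, a(9) = 6, a(10) = 13, a(11) = 8, a(12) = 7, a(13) = 10, a(14) = 1, a(15) = 12, a(16) = 11.
Since a(16) = a(0) = 11, the sequence is periodic with period 16.
(182 - 0) mod 16 = 6, so a(182) = a(6) = 9.

9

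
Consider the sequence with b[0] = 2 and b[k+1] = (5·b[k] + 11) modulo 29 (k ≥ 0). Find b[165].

Computing terms: b[0] = 2, b[1] = 21, b[2] = 0, b[3] = 11, b[4] = 8, b[5] = 22, b[6] = 5, b[7] = 7, b[8] = 17, b[9] = 9, b[10] = 27, b[11] = 1, b[12] = 16, b[13] = 4, b[14] = 2.
The sequence repeats with period 14.
So b[165] = b[0 + ((165-0) mod 14)] = b[11] = 1.

1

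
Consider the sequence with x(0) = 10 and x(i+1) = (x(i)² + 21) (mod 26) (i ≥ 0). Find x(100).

22

Listing terms: x(0) = 10; x(1) = 17; x(2) = 24; x(3) = 25; x(4) = 22; x(5) = 11; x(6) = 12; x(7) = 9; x(8) = 24.
Since x(8) = x(2) = 24, the sequence is eventually periodic: after a pre-period of length 2 it cycles with period 6.
For i ≥ 2, x(i) depends only on (i - 2) mod 6. (100 - 2) mod 6 = 2, so x(100) = x(4) = 22.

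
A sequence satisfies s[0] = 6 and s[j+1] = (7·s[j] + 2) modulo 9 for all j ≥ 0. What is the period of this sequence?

Computing terms: s[0] = 6; s[1] = 8; s[2] = 4; s[3] = 3; s[4] = 5; s[5] = 1; s[6] = 0; s[7] = 2; s[8] = 7; s[9] = 6.
Since s[9] = s[0] = 6, the sequence is periodic with period 9.

9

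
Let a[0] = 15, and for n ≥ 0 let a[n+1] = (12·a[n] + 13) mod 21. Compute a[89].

Listing terms: a[0] = 15,  a[1] = 4,  a[2] = 19,  a[3] = 10,  a[4] = 7,  a[5] = 13,  a[6] = 1,  a[7] = 4.
Since a[7] = a[1] = 4, the sequence is eventually periodic: after a pre-period of length 1 it cycles with period 6.
For n ≥ 1, a[n] depends only on (n - 1) mod 6. (89 - 1) mod 6 = 4, so a[89] = a[5] = 13.

13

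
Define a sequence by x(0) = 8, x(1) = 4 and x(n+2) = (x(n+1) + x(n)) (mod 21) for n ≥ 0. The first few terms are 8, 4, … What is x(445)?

x(0) = 8,  x(1) = 4,  x(2) = 12,  x(3) = 16,  x(4) = 7,  x(5) = 2,  x(6) = 9,  x(7) = 11,  x(8) = 20,  x(9) = 10,  x(10) = 9,  x(11) = 19,  x(12) = 7,  x(13) = 5,  x(14) = 12,  x(15) = 17,  x(16) = 8,  x(17) = 4.
Since (x(16), x(17)) = (x(0), x(1)) = (8, 4) (two consecutive terms determine the rest), the sequence is periodic with period 16.
(445 - 0) mod 16 = 13, so x(445) = x(13) = 5.

5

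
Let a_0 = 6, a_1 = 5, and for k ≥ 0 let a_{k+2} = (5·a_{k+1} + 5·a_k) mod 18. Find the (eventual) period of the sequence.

9

a_0 = 6; a_1 = 5; a_2 = 1; a_3 = 12; a_4 = 11; a_5 = 7; a_6 = 0; a_7 = 17; a_8 = 13; a_9 = 6; a_{10} = 5.
The sequence repeats with period 9.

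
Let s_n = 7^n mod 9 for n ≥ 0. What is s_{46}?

s_0 = 1,  s_1 = 7,  s_2 = 4,  s_3 = 1.
The sequence repeats with period 3.
So s_{46} = s_{0 + ((46-0) mod 3)} = s_1 = 7.

7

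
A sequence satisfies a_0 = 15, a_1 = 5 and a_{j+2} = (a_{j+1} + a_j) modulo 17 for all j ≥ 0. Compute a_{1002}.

Computing terms: a_0 = 15; a_1 = 5; a_2 = 3; a_3 = 8; a_4 = 11; a_5 = 2; a_6 = 13; a_7 = 15; a_8 = 11; a_9 = 9; a_{10} = 3; a_{11} = 12; a_{12} = 15; a_{13} = 10; a_{14} = 8; a_{15} = 1; a_{16} = 9; a_{17} = 10; a_{18} = 2; a_{19} = 12; a_{20} = 14; a_{21} = 9; a_{22} = 6; a_{23} = 15; a_{24} = 4; a_{25} = 2; a_{26} = 6; a_{27} = 8; a_{28} = 14; a_{29} = 5; a_{30} = 2; a_{31} = 7; a_{32} = 9; a_{33} = 16; a_{34} = 8; a_{35} = 7; a_{36} = 15; a_{37} = 5.
Since (a_{36}, a_{37}) = (a_0, a_1) = (15, 5) (two consecutive terms determine the rest), the sequence is periodic with period 36.
So a_{1002} = a_{0 + ((1002-0) mod 36)} = a_{30} = 2.

2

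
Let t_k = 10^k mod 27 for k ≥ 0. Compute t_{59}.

t_0 = 1,  t_1 = 10,  t_2 = 19,  t_3 = 1.
The sequence repeats with period 3.
(59 - 0) mod 3 = 2, so t_{59} = t_2 = 19.

19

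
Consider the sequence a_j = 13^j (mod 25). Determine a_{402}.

19

We have a_0 = 1, a_1 = 13, a_2 = 19, a_3 = 22, a_4 = 11, a_5 = 18, a_6 = 9, a_7 = 17, a_8 = 21, a_9 = 23, a_{10} = 24, a_{11} = 12, a_{12} = 6, a_{13} = 3, a_{14} = 14, a_{15} = 7, a_{16} = 16, a_{17} = 8, a_{18} = 4, a_{19} = 2, a_{20} = 1.
The sequence repeats with period 20.
So a_{402} = a_{0 + ((402-0) mod 20)} = a_2 = 19.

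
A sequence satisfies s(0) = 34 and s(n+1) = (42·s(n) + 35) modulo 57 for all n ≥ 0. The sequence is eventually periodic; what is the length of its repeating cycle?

We have s(0) = 34, s(1) = 38, s(2) = 35, s(3) = 23, s(4) = 32, s(5) = 11, s(6) = 41, s(7) = 47, s(8) = 14, s(9) = 53, s(10) = 38.
Since s(10) = s(1) = 38, the sequence is eventually periodic: after a pre-period of length 1 it cycles with period 9.

9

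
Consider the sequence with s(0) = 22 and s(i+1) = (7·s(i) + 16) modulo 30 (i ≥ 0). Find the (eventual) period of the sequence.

We have s(0) = 22, s(1) = 20, s(2) = 6, s(3) = 28, s(4) = 2, s(5) = 0, s(6) = 16, s(7) = 8, s(8) = 12, s(9) = 10, s(10) = 26, s(11) = 18, s(12) = 22.
Since s(12) = s(0) = 22, the sequence is periodic with period 12.

12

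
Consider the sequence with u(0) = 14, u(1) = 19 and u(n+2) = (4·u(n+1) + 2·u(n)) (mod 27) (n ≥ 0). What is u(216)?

Listing terms: u(0) = 14, u(1) = 19, u(2) = 23, u(3) = 22, u(4) = 26, u(5) = 13, u(6) = 23, u(7) = 10, u(8) = 5, u(9) = 13, u(10) = 8, u(11) = 4, u(12) = 5, u(13) = 1, u(14) = 14, u(15) = 4, u(16) = 17, u(17) = 22, u(18) = 14, u(19) = 19.
The sequence repeats with period 18.
So u(216) = u(0 + ((216-0) mod 18)) = u(0) = 14.

14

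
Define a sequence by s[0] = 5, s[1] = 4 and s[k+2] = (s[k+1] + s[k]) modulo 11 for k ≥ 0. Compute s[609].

We have s[0] = 5, s[1] = 4, s[2] = 9, s[3] = 2, s[4] = 0, s[5] = 2, s[6] = 2, s[7] = 4, s[8] = 6, s[9] = 10, s[10] = 5, s[11] = 4.
Since (s[10], s[11]) = (s[0], s[1]) = (5, 4) (two consecutive terms determine the rest), the sequence is periodic with period 10.
(609 - 0) mod 10 = 9, so s[609] = s[9] = 10.

10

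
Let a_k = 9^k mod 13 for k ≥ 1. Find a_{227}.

3

Listing terms: a_1 = 9,  a_2 = 3,  a_3 = 1,  a_4 = 9.
Since a_4 = a_1 = 9, the sequence is periodic with period 3.
So a_{227} = a_{1 + ((227-1) mod 3)} = a_2 = 3.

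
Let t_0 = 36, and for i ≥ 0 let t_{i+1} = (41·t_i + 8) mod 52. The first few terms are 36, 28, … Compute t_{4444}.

20

Listing terms: t_0 = 36; t_1 = 28; t_2 = 12; t_3 = 32; t_4 = 20; t_5 = 48; t_6 = 0; t_7 = 8; t_8 = 24; t_9 = 4; t_{10} = 16; t_{11} = 40; t_{12} = 36.
The sequence repeats with period 12.
(4444 - 0) mod 12 = 4, so t_{4444} = t_4 = 20.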